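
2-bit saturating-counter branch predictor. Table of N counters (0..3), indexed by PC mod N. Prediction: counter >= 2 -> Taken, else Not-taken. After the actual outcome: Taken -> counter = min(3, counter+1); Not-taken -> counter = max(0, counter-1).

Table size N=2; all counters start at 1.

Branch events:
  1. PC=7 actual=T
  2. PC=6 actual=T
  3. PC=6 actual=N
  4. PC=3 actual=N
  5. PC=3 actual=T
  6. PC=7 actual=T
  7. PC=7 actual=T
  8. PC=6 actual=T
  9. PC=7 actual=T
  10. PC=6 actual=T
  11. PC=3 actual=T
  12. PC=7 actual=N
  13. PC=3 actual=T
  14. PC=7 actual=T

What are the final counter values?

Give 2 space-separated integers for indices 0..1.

Ev 1: PC=7 idx=1 pred=N actual=T -> ctr[1]=2
Ev 2: PC=6 idx=0 pred=N actual=T -> ctr[0]=2
Ev 3: PC=6 idx=0 pred=T actual=N -> ctr[0]=1
Ev 4: PC=3 idx=1 pred=T actual=N -> ctr[1]=1
Ev 5: PC=3 idx=1 pred=N actual=T -> ctr[1]=2
Ev 6: PC=7 idx=1 pred=T actual=T -> ctr[1]=3
Ev 7: PC=7 idx=1 pred=T actual=T -> ctr[1]=3
Ev 8: PC=6 idx=0 pred=N actual=T -> ctr[0]=2
Ev 9: PC=7 idx=1 pred=T actual=T -> ctr[1]=3
Ev 10: PC=6 idx=0 pred=T actual=T -> ctr[0]=3
Ev 11: PC=3 idx=1 pred=T actual=T -> ctr[1]=3
Ev 12: PC=7 idx=1 pred=T actual=N -> ctr[1]=2
Ev 13: PC=3 idx=1 pred=T actual=T -> ctr[1]=3
Ev 14: PC=7 idx=1 pred=T actual=T -> ctr[1]=3

Answer: 3 3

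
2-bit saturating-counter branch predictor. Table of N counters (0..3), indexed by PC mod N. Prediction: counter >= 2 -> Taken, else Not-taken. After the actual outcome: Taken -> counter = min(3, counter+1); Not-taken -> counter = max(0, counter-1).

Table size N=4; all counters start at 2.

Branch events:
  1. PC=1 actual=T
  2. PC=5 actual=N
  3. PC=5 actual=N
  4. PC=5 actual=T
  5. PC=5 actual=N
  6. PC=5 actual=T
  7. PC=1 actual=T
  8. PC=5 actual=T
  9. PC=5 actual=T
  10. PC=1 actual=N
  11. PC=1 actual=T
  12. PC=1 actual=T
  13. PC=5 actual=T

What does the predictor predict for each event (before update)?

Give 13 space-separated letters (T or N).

Answer: T T T N T N T T T T T T T

Derivation:
Ev 1: PC=1 idx=1 pred=T actual=T -> ctr[1]=3
Ev 2: PC=5 idx=1 pred=T actual=N -> ctr[1]=2
Ev 3: PC=5 idx=1 pred=T actual=N -> ctr[1]=1
Ev 4: PC=5 idx=1 pred=N actual=T -> ctr[1]=2
Ev 5: PC=5 idx=1 pred=T actual=N -> ctr[1]=1
Ev 6: PC=5 idx=1 pred=N actual=T -> ctr[1]=2
Ev 7: PC=1 idx=1 pred=T actual=T -> ctr[1]=3
Ev 8: PC=5 idx=1 pred=T actual=T -> ctr[1]=3
Ev 9: PC=5 idx=1 pred=T actual=T -> ctr[1]=3
Ev 10: PC=1 idx=1 pred=T actual=N -> ctr[1]=2
Ev 11: PC=1 idx=1 pred=T actual=T -> ctr[1]=3
Ev 12: PC=1 idx=1 pred=T actual=T -> ctr[1]=3
Ev 13: PC=5 idx=1 pred=T actual=T -> ctr[1]=3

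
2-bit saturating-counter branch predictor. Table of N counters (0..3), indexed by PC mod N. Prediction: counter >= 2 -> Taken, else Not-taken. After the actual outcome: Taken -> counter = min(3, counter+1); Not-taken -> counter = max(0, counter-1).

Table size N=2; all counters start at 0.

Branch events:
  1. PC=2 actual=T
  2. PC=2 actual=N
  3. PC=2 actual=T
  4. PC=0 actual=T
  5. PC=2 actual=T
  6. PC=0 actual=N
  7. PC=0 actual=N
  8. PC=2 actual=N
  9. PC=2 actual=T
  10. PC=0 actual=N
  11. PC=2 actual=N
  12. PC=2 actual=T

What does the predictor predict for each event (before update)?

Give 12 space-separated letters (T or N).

Ev 1: PC=2 idx=0 pred=N actual=T -> ctr[0]=1
Ev 2: PC=2 idx=0 pred=N actual=N -> ctr[0]=0
Ev 3: PC=2 idx=0 pred=N actual=T -> ctr[0]=1
Ev 4: PC=0 idx=0 pred=N actual=T -> ctr[0]=2
Ev 5: PC=2 idx=0 pred=T actual=T -> ctr[0]=3
Ev 6: PC=0 idx=0 pred=T actual=N -> ctr[0]=2
Ev 7: PC=0 idx=0 pred=T actual=N -> ctr[0]=1
Ev 8: PC=2 idx=0 pred=N actual=N -> ctr[0]=0
Ev 9: PC=2 idx=0 pred=N actual=T -> ctr[0]=1
Ev 10: PC=0 idx=0 pred=N actual=N -> ctr[0]=0
Ev 11: PC=2 idx=0 pred=N actual=N -> ctr[0]=0
Ev 12: PC=2 idx=0 pred=N actual=T -> ctr[0]=1

Answer: N N N N T T T N N N N N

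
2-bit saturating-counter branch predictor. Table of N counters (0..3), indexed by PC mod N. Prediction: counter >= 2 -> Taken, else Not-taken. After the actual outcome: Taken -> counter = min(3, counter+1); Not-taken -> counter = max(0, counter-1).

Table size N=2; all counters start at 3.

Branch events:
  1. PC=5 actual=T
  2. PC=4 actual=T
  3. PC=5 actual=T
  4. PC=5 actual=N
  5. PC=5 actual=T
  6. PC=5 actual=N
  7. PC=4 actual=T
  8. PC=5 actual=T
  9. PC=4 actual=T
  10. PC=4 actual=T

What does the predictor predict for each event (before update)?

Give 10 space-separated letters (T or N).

Ev 1: PC=5 idx=1 pred=T actual=T -> ctr[1]=3
Ev 2: PC=4 idx=0 pred=T actual=T -> ctr[0]=3
Ev 3: PC=5 idx=1 pred=T actual=T -> ctr[1]=3
Ev 4: PC=5 idx=1 pred=T actual=N -> ctr[1]=2
Ev 5: PC=5 idx=1 pred=T actual=T -> ctr[1]=3
Ev 6: PC=5 idx=1 pred=T actual=N -> ctr[1]=2
Ev 7: PC=4 idx=0 pred=T actual=T -> ctr[0]=3
Ev 8: PC=5 idx=1 pred=T actual=T -> ctr[1]=3
Ev 9: PC=4 idx=0 pred=T actual=T -> ctr[0]=3
Ev 10: PC=4 idx=0 pred=T actual=T -> ctr[0]=3

Answer: T T T T T T T T T T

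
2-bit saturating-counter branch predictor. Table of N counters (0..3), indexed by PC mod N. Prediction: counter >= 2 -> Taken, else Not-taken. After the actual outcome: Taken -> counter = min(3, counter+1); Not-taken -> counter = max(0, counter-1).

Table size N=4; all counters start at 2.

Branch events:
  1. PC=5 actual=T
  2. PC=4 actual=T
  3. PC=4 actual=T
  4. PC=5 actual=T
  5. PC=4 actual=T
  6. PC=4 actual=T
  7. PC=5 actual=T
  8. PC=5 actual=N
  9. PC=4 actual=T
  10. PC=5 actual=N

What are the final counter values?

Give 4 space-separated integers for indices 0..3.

Answer: 3 1 2 2

Derivation:
Ev 1: PC=5 idx=1 pred=T actual=T -> ctr[1]=3
Ev 2: PC=4 idx=0 pred=T actual=T -> ctr[0]=3
Ev 3: PC=4 idx=0 pred=T actual=T -> ctr[0]=3
Ev 4: PC=5 idx=1 pred=T actual=T -> ctr[1]=3
Ev 5: PC=4 idx=0 pred=T actual=T -> ctr[0]=3
Ev 6: PC=4 idx=0 pred=T actual=T -> ctr[0]=3
Ev 7: PC=5 idx=1 pred=T actual=T -> ctr[1]=3
Ev 8: PC=5 idx=1 pred=T actual=N -> ctr[1]=2
Ev 9: PC=4 idx=0 pred=T actual=T -> ctr[0]=3
Ev 10: PC=5 idx=1 pred=T actual=N -> ctr[1]=1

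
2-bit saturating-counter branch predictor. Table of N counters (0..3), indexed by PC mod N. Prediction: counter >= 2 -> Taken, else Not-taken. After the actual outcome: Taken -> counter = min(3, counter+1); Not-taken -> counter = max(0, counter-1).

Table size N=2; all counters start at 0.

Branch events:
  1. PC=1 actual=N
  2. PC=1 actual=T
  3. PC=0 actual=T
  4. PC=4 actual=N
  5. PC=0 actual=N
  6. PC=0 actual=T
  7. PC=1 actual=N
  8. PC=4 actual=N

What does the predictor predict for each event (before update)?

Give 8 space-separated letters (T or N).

Ev 1: PC=1 idx=1 pred=N actual=N -> ctr[1]=0
Ev 2: PC=1 idx=1 pred=N actual=T -> ctr[1]=1
Ev 3: PC=0 idx=0 pred=N actual=T -> ctr[0]=1
Ev 4: PC=4 idx=0 pred=N actual=N -> ctr[0]=0
Ev 5: PC=0 idx=0 pred=N actual=N -> ctr[0]=0
Ev 6: PC=0 idx=0 pred=N actual=T -> ctr[0]=1
Ev 7: PC=1 idx=1 pred=N actual=N -> ctr[1]=0
Ev 8: PC=4 idx=0 pred=N actual=N -> ctr[0]=0

Answer: N N N N N N N N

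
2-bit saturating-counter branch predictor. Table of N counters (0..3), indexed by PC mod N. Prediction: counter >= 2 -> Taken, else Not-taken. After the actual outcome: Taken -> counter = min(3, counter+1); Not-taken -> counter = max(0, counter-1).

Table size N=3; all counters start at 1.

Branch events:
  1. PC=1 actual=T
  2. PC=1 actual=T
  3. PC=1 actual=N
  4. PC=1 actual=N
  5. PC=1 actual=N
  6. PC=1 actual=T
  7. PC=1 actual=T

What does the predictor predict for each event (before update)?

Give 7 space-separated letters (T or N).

Answer: N T T T N N N

Derivation:
Ev 1: PC=1 idx=1 pred=N actual=T -> ctr[1]=2
Ev 2: PC=1 idx=1 pred=T actual=T -> ctr[1]=3
Ev 3: PC=1 idx=1 pred=T actual=N -> ctr[1]=2
Ev 4: PC=1 idx=1 pred=T actual=N -> ctr[1]=1
Ev 5: PC=1 idx=1 pred=N actual=N -> ctr[1]=0
Ev 6: PC=1 idx=1 pred=N actual=T -> ctr[1]=1
Ev 7: PC=1 idx=1 pred=N actual=T -> ctr[1]=2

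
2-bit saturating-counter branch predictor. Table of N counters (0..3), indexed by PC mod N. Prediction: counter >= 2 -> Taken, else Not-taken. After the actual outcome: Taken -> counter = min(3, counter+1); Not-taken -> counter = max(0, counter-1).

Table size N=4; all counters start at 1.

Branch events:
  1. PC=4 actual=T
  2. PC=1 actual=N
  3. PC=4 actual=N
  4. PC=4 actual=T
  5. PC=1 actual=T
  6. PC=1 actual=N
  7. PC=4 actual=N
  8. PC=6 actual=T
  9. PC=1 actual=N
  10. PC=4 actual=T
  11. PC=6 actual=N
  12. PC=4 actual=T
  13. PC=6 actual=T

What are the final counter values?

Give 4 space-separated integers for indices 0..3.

Ev 1: PC=4 idx=0 pred=N actual=T -> ctr[0]=2
Ev 2: PC=1 idx=1 pred=N actual=N -> ctr[1]=0
Ev 3: PC=4 idx=0 pred=T actual=N -> ctr[0]=1
Ev 4: PC=4 idx=0 pred=N actual=T -> ctr[0]=2
Ev 5: PC=1 idx=1 pred=N actual=T -> ctr[1]=1
Ev 6: PC=1 idx=1 pred=N actual=N -> ctr[1]=0
Ev 7: PC=4 idx=0 pred=T actual=N -> ctr[0]=1
Ev 8: PC=6 idx=2 pred=N actual=T -> ctr[2]=2
Ev 9: PC=1 idx=1 pred=N actual=N -> ctr[1]=0
Ev 10: PC=4 idx=0 pred=N actual=T -> ctr[0]=2
Ev 11: PC=6 idx=2 pred=T actual=N -> ctr[2]=1
Ev 12: PC=4 idx=0 pred=T actual=T -> ctr[0]=3
Ev 13: PC=6 idx=2 pred=N actual=T -> ctr[2]=2

Answer: 3 0 2 1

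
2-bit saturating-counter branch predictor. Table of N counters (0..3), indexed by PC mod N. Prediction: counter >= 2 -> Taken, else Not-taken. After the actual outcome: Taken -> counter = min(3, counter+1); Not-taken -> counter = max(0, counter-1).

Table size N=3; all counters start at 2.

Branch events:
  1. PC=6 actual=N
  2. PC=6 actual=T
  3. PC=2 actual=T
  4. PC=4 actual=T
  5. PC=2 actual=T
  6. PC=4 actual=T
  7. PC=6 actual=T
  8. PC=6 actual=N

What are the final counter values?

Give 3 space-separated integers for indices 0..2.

Ev 1: PC=6 idx=0 pred=T actual=N -> ctr[0]=1
Ev 2: PC=6 idx=0 pred=N actual=T -> ctr[0]=2
Ev 3: PC=2 idx=2 pred=T actual=T -> ctr[2]=3
Ev 4: PC=4 idx=1 pred=T actual=T -> ctr[1]=3
Ev 5: PC=2 idx=2 pred=T actual=T -> ctr[2]=3
Ev 6: PC=4 idx=1 pred=T actual=T -> ctr[1]=3
Ev 7: PC=6 idx=0 pred=T actual=T -> ctr[0]=3
Ev 8: PC=6 idx=0 pred=T actual=N -> ctr[0]=2

Answer: 2 3 3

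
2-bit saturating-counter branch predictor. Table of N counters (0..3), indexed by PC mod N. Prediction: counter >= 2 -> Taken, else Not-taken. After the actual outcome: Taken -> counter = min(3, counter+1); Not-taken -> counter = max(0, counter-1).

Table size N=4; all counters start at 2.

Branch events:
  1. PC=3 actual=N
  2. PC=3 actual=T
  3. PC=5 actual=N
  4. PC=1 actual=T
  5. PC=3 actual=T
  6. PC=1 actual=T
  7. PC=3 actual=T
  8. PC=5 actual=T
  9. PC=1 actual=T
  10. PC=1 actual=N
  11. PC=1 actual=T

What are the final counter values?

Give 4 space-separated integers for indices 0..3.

Answer: 2 3 2 3

Derivation:
Ev 1: PC=3 idx=3 pred=T actual=N -> ctr[3]=1
Ev 2: PC=3 idx=3 pred=N actual=T -> ctr[3]=2
Ev 3: PC=5 idx=1 pred=T actual=N -> ctr[1]=1
Ev 4: PC=1 idx=1 pred=N actual=T -> ctr[1]=2
Ev 5: PC=3 idx=3 pred=T actual=T -> ctr[3]=3
Ev 6: PC=1 idx=1 pred=T actual=T -> ctr[1]=3
Ev 7: PC=3 idx=3 pred=T actual=T -> ctr[3]=3
Ev 8: PC=5 idx=1 pred=T actual=T -> ctr[1]=3
Ev 9: PC=1 idx=1 pred=T actual=T -> ctr[1]=3
Ev 10: PC=1 idx=1 pred=T actual=N -> ctr[1]=2
Ev 11: PC=1 idx=1 pred=T actual=T -> ctr[1]=3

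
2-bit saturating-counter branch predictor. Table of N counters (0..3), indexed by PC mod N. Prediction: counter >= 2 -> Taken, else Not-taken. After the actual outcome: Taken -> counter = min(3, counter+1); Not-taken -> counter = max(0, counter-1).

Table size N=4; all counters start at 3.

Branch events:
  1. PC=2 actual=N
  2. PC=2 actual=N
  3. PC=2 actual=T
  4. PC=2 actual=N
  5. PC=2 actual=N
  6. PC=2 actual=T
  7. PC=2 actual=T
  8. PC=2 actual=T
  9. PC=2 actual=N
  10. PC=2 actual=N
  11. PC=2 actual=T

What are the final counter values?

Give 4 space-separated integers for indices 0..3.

Answer: 3 3 2 3

Derivation:
Ev 1: PC=2 idx=2 pred=T actual=N -> ctr[2]=2
Ev 2: PC=2 idx=2 pred=T actual=N -> ctr[2]=1
Ev 3: PC=2 idx=2 pred=N actual=T -> ctr[2]=2
Ev 4: PC=2 idx=2 pred=T actual=N -> ctr[2]=1
Ev 5: PC=2 idx=2 pred=N actual=N -> ctr[2]=0
Ev 6: PC=2 idx=2 pred=N actual=T -> ctr[2]=1
Ev 7: PC=2 idx=2 pred=N actual=T -> ctr[2]=2
Ev 8: PC=2 idx=2 pred=T actual=T -> ctr[2]=3
Ev 9: PC=2 idx=2 pred=T actual=N -> ctr[2]=2
Ev 10: PC=2 idx=2 pred=T actual=N -> ctr[2]=1
Ev 11: PC=2 idx=2 pred=N actual=T -> ctr[2]=2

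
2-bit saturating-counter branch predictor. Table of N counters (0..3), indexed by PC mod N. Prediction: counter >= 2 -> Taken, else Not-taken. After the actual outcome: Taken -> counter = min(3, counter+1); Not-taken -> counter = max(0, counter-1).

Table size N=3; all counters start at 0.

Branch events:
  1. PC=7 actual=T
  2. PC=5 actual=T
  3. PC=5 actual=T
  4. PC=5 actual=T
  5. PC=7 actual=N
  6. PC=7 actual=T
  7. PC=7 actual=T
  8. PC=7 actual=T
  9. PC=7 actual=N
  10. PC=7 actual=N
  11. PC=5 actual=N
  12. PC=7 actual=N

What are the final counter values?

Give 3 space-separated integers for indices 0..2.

Answer: 0 0 2

Derivation:
Ev 1: PC=7 idx=1 pred=N actual=T -> ctr[1]=1
Ev 2: PC=5 idx=2 pred=N actual=T -> ctr[2]=1
Ev 3: PC=5 idx=2 pred=N actual=T -> ctr[2]=2
Ev 4: PC=5 idx=2 pred=T actual=T -> ctr[2]=3
Ev 5: PC=7 idx=1 pred=N actual=N -> ctr[1]=0
Ev 6: PC=7 idx=1 pred=N actual=T -> ctr[1]=1
Ev 7: PC=7 idx=1 pred=N actual=T -> ctr[1]=2
Ev 8: PC=7 idx=1 pred=T actual=T -> ctr[1]=3
Ev 9: PC=7 idx=1 pred=T actual=N -> ctr[1]=2
Ev 10: PC=7 idx=1 pred=T actual=N -> ctr[1]=1
Ev 11: PC=5 idx=2 pred=T actual=N -> ctr[2]=2
Ev 12: PC=7 idx=1 pred=N actual=N -> ctr[1]=0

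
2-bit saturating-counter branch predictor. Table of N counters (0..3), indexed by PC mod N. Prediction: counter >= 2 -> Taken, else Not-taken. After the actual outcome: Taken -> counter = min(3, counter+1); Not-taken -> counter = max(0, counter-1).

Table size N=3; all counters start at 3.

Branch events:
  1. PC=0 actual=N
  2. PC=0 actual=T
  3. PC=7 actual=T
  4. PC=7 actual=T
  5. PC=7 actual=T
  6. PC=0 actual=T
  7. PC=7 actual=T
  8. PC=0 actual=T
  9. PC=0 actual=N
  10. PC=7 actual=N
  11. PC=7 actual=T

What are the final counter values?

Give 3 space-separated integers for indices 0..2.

Ev 1: PC=0 idx=0 pred=T actual=N -> ctr[0]=2
Ev 2: PC=0 idx=0 pred=T actual=T -> ctr[0]=3
Ev 3: PC=7 idx=1 pred=T actual=T -> ctr[1]=3
Ev 4: PC=7 idx=1 pred=T actual=T -> ctr[1]=3
Ev 5: PC=7 idx=1 pred=T actual=T -> ctr[1]=3
Ev 6: PC=0 idx=0 pred=T actual=T -> ctr[0]=3
Ev 7: PC=7 idx=1 pred=T actual=T -> ctr[1]=3
Ev 8: PC=0 idx=0 pred=T actual=T -> ctr[0]=3
Ev 9: PC=0 idx=0 pred=T actual=N -> ctr[0]=2
Ev 10: PC=7 idx=1 pred=T actual=N -> ctr[1]=2
Ev 11: PC=7 idx=1 pred=T actual=T -> ctr[1]=3

Answer: 2 3 3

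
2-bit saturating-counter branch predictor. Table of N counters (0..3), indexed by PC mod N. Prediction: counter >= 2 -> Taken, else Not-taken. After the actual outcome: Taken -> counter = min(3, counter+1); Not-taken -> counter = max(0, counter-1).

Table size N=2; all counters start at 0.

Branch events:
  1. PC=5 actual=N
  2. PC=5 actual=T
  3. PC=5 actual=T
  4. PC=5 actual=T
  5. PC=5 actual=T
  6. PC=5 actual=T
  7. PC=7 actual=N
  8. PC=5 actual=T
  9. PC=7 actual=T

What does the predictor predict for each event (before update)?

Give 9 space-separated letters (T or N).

Ev 1: PC=5 idx=1 pred=N actual=N -> ctr[1]=0
Ev 2: PC=5 idx=1 pred=N actual=T -> ctr[1]=1
Ev 3: PC=5 idx=1 pred=N actual=T -> ctr[1]=2
Ev 4: PC=5 idx=1 pred=T actual=T -> ctr[1]=3
Ev 5: PC=5 idx=1 pred=T actual=T -> ctr[1]=3
Ev 6: PC=5 idx=1 pred=T actual=T -> ctr[1]=3
Ev 7: PC=7 idx=1 pred=T actual=N -> ctr[1]=2
Ev 8: PC=5 idx=1 pred=T actual=T -> ctr[1]=3
Ev 9: PC=7 idx=1 pred=T actual=T -> ctr[1]=3

Answer: N N N T T T T T T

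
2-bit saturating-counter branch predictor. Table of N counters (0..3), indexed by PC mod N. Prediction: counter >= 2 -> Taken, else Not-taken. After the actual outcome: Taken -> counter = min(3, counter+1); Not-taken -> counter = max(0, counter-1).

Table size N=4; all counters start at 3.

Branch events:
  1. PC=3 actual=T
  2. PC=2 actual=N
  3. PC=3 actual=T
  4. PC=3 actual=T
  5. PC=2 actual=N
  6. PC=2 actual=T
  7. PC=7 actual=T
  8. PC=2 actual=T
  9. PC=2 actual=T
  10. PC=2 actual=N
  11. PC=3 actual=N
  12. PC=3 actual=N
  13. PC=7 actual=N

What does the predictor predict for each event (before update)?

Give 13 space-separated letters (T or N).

Ev 1: PC=3 idx=3 pred=T actual=T -> ctr[3]=3
Ev 2: PC=2 idx=2 pred=T actual=N -> ctr[2]=2
Ev 3: PC=3 idx=3 pred=T actual=T -> ctr[3]=3
Ev 4: PC=3 idx=3 pred=T actual=T -> ctr[3]=3
Ev 5: PC=2 idx=2 pred=T actual=N -> ctr[2]=1
Ev 6: PC=2 idx=2 pred=N actual=T -> ctr[2]=2
Ev 7: PC=7 idx=3 pred=T actual=T -> ctr[3]=3
Ev 8: PC=2 idx=2 pred=T actual=T -> ctr[2]=3
Ev 9: PC=2 idx=2 pred=T actual=T -> ctr[2]=3
Ev 10: PC=2 idx=2 pred=T actual=N -> ctr[2]=2
Ev 11: PC=3 idx=3 pred=T actual=N -> ctr[3]=2
Ev 12: PC=3 idx=3 pred=T actual=N -> ctr[3]=1
Ev 13: PC=7 idx=3 pred=N actual=N -> ctr[3]=0

Answer: T T T T T N T T T T T T N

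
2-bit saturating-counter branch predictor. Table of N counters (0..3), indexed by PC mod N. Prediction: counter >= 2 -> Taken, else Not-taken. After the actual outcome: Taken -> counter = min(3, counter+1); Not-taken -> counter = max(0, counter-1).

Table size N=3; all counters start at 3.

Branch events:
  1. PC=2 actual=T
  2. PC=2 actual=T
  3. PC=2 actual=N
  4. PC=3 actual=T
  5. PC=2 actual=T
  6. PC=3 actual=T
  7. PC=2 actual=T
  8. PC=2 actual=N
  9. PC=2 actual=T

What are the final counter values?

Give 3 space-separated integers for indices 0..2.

Answer: 3 3 3

Derivation:
Ev 1: PC=2 idx=2 pred=T actual=T -> ctr[2]=3
Ev 2: PC=2 idx=2 pred=T actual=T -> ctr[2]=3
Ev 3: PC=2 idx=2 pred=T actual=N -> ctr[2]=2
Ev 4: PC=3 idx=0 pred=T actual=T -> ctr[0]=3
Ev 5: PC=2 idx=2 pred=T actual=T -> ctr[2]=3
Ev 6: PC=3 idx=0 pred=T actual=T -> ctr[0]=3
Ev 7: PC=2 idx=2 pred=T actual=T -> ctr[2]=3
Ev 8: PC=2 idx=2 pred=T actual=N -> ctr[2]=2
Ev 9: PC=2 idx=2 pred=T actual=T -> ctr[2]=3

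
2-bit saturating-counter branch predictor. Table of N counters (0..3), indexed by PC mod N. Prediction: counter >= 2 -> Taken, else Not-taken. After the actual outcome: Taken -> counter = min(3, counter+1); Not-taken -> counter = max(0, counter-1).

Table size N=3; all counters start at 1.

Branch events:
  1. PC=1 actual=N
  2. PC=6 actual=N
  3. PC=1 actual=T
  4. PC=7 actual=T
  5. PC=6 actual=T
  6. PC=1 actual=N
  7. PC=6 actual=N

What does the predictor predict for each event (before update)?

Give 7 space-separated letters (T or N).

Answer: N N N N N T N

Derivation:
Ev 1: PC=1 idx=1 pred=N actual=N -> ctr[1]=0
Ev 2: PC=6 idx=0 pred=N actual=N -> ctr[0]=0
Ev 3: PC=1 idx=1 pred=N actual=T -> ctr[1]=1
Ev 4: PC=7 idx=1 pred=N actual=T -> ctr[1]=2
Ev 5: PC=6 idx=0 pred=N actual=T -> ctr[0]=1
Ev 6: PC=1 idx=1 pred=T actual=N -> ctr[1]=1
Ev 7: PC=6 idx=0 pred=N actual=N -> ctr[0]=0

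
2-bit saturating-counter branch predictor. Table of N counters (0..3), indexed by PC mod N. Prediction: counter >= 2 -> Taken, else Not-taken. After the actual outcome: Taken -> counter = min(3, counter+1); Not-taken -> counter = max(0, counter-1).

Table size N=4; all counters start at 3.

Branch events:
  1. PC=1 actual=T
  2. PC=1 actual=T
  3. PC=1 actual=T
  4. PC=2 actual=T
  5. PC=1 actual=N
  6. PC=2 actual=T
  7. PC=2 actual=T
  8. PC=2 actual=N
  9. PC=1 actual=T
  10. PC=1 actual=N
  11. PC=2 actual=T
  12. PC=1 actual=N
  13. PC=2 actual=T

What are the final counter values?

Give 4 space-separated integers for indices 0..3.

Answer: 3 1 3 3

Derivation:
Ev 1: PC=1 idx=1 pred=T actual=T -> ctr[1]=3
Ev 2: PC=1 idx=1 pred=T actual=T -> ctr[1]=3
Ev 3: PC=1 idx=1 pred=T actual=T -> ctr[1]=3
Ev 4: PC=2 idx=2 pred=T actual=T -> ctr[2]=3
Ev 5: PC=1 idx=1 pred=T actual=N -> ctr[1]=2
Ev 6: PC=2 idx=2 pred=T actual=T -> ctr[2]=3
Ev 7: PC=2 idx=2 pred=T actual=T -> ctr[2]=3
Ev 8: PC=2 idx=2 pred=T actual=N -> ctr[2]=2
Ev 9: PC=1 idx=1 pred=T actual=T -> ctr[1]=3
Ev 10: PC=1 idx=1 pred=T actual=N -> ctr[1]=2
Ev 11: PC=2 idx=2 pred=T actual=T -> ctr[2]=3
Ev 12: PC=1 idx=1 pred=T actual=N -> ctr[1]=1
Ev 13: PC=2 idx=2 pred=T actual=T -> ctr[2]=3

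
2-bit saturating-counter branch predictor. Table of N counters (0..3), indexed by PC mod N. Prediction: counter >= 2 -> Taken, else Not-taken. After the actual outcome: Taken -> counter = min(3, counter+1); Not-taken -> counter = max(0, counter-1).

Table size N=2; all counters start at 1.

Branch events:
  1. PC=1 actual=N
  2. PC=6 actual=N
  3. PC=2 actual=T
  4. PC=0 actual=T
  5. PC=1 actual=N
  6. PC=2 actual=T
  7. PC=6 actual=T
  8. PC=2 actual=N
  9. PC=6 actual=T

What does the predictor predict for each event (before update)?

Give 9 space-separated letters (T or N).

Ev 1: PC=1 idx=1 pred=N actual=N -> ctr[1]=0
Ev 2: PC=6 idx=0 pred=N actual=N -> ctr[0]=0
Ev 3: PC=2 idx=0 pred=N actual=T -> ctr[0]=1
Ev 4: PC=0 idx=0 pred=N actual=T -> ctr[0]=2
Ev 5: PC=1 idx=1 pred=N actual=N -> ctr[1]=0
Ev 6: PC=2 idx=0 pred=T actual=T -> ctr[0]=3
Ev 7: PC=6 idx=0 pred=T actual=T -> ctr[0]=3
Ev 8: PC=2 idx=0 pred=T actual=N -> ctr[0]=2
Ev 9: PC=6 idx=0 pred=T actual=T -> ctr[0]=3

Answer: N N N N N T T T T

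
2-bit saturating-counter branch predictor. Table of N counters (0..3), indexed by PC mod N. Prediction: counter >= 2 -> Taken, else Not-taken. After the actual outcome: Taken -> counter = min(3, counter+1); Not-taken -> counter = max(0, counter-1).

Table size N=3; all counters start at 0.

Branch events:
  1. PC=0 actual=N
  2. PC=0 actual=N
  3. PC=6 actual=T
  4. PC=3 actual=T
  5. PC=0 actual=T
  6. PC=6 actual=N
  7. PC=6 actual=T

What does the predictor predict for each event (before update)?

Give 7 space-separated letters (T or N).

Answer: N N N N T T T

Derivation:
Ev 1: PC=0 idx=0 pred=N actual=N -> ctr[0]=0
Ev 2: PC=0 idx=0 pred=N actual=N -> ctr[0]=0
Ev 3: PC=6 idx=0 pred=N actual=T -> ctr[0]=1
Ev 4: PC=3 idx=0 pred=N actual=T -> ctr[0]=2
Ev 5: PC=0 idx=0 pred=T actual=T -> ctr[0]=3
Ev 6: PC=6 idx=0 pred=T actual=N -> ctr[0]=2
Ev 7: PC=6 idx=0 pred=T actual=T -> ctr[0]=3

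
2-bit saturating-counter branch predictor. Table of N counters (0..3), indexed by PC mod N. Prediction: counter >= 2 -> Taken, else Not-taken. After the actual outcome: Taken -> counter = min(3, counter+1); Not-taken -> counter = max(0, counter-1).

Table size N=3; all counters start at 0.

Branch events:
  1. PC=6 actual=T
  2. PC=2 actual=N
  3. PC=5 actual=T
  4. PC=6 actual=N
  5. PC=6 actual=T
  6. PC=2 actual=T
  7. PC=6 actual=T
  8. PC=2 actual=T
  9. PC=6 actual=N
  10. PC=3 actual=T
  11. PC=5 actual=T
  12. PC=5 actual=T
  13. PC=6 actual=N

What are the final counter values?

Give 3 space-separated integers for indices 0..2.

Ev 1: PC=6 idx=0 pred=N actual=T -> ctr[0]=1
Ev 2: PC=2 idx=2 pred=N actual=N -> ctr[2]=0
Ev 3: PC=5 idx=2 pred=N actual=T -> ctr[2]=1
Ev 4: PC=6 idx=0 pred=N actual=N -> ctr[0]=0
Ev 5: PC=6 idx=0 pred=N actual=T -> ctr[0]=1
Ev 6: PC=2 idx=2 pred=N actual=T -> ctr[2]=2
Ev 7: PC=6 idx=0 pred=N actual=T -> ctr[0]=2
Ev 8: PC=2 idx=2 pred=T actual=T -> ctr[2]=3
Ev 9: PC=6 idx=0 pred=T actual=N -> ctr[0]=1
Ev 10: PC=3 idx=0 pred=N actual=T -> ctr[0]=2
Ev 11: PC=5 idx=2 pred=T actual=T -> ctr[2]=3
Ev 12: PC=5 idx=2 pred=T actual=T -> ctr[2]=3
Ev 13: PC=6 idx=0 pred=T actual=N -> ctr[0]=1

Answer: 1 0 3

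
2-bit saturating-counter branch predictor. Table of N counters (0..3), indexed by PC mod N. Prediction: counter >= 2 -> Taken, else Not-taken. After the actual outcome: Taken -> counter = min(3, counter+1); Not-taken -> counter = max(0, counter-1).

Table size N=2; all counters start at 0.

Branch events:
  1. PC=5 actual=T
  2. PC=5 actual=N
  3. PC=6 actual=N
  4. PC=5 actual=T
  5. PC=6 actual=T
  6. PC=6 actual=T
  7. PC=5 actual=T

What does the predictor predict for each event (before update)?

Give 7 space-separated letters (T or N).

Answer: N N N N N N N

Derivation:
Ev 1: PC=5 idx=1 pred=N actual=T -> ctr[1]=1
Ev 2: PC=5 idx=1 pred=N actual=N -> ctr[1]=0
Ev 3: PC=6 idx=0 pred=N actual=N -> ctr[0]=0
Ev 4: PC=5 idx=1 pred=N actual=T -> ctr[1]=1
Ev 5: PC=6 idx=0 pred=N actual=T -> ctr[0]=1
Ev 6: PC=6 idx=0 pred=N actual=T -> ctr[0]=2
Ev 7: PC=5 idx=1 pred=N actual=T -> ctr[1]=2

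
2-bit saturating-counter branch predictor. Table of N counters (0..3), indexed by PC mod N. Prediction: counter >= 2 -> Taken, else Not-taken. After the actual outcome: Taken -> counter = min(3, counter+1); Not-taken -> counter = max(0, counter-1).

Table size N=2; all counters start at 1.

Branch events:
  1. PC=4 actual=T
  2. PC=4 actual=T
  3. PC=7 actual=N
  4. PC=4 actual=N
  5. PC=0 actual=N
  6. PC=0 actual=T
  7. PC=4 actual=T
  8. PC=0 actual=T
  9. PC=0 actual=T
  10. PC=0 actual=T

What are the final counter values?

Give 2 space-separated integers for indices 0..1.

Ev 1: PC=4 idx=0 pred=N actual=T -> ctr[0]=2
Ev 2: PC=4 idx=0 pred=T actual=T -> ctr[0]=3
Ev 3: PC=7 idx=1 pred=N actual=N -> ctr[1]=0
Ev 4: PC=4 idx=0 pred=T actual=N -> ctr[0]=2
Ev 5: PC=0 idx=0 pred=T actual=N -> ctr[0]=1
Ev 6: PC=0 idx=0 pred=N actual=T -> ctr[0]=2
Ev 7: PC=4 idx=0 pred=T actual=T -> ctr[0]=3
Ev 8: PC=0 idx=0 pred=T actual=T -> ctr[0]=3
Ev 9: PC=0 idx=0 pred=T actual=T -> ctr[0]=3
Ev 10: PC=0 idx=0 pred=T actual=T -> ctr[0]=3

Answer: 3 0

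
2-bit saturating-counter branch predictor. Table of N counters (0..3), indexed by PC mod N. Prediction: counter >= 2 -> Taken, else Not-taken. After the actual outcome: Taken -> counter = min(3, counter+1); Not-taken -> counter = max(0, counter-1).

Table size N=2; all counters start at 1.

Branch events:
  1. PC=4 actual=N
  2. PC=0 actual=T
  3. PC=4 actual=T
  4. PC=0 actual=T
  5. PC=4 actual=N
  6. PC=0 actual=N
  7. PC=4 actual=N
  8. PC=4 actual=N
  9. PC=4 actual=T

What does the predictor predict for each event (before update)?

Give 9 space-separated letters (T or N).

Ev 1: PC=4 idx=0 pred=N actual=N -> ctr[0]=0
Ev 2: PC=0 idx=0 pred=N actual=T -> ctr[0]=1
Ev 3: PC=4 idx=0 pred=N actual=T -> ctr[0]=2
Ev 4: PC=0 idx=0 pred=T actual=T -> ctr[0]=3
Ev 5: PC=4 idx=0 pred=T actual=N -> ctr[0]=2
Ev 6: PC=0 idx=0 pred=T actual=N -> ctr[0]=1
Ev 7: PC=4 idx=0 pred=N actual=N -> ctr[0]=0
Ev 8: PC=4 idx=0 pred=N actual=N -> ctr[0]=0
Ev 9: PC=4 idx=0 pred=N actual=T -> ctr[0]=1

Answer: N N N T T T N N N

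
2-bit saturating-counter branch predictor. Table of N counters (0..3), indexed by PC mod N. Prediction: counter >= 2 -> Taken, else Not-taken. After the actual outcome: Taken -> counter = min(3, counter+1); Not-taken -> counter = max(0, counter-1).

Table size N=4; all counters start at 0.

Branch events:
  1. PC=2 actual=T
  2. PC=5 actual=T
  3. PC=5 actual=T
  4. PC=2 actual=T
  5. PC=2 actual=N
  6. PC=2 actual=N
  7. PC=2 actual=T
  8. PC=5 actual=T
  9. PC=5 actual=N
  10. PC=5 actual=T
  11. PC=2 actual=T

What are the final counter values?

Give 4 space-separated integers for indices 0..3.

Answer: 0 3 2 0

Derivation:
Ev 1: PC=2 idx=2 pred=N actual=T -> ctr[2]=1
Ev 2: PC=5 idx=1 pred=N actual=T -> ctr[1]=1
Ev 3: PC=5 idx=1 pred=N actual=T -> ctr[1]=2
Ev 4: PC=2 idx=2 pred=N actual=T -> ctr[2]=2
Ev 5: PC=2 idx=2 pred=T actual=N -> ctr[2]=1
Ev 6: PC=2 idx=2 pred=N actual=N -> ctr[2]=0
Ev 7: PC=2 idx=2 pred=N actual=T -> ctr[2]=1
Ev 8: PC=5 idx=1 pred=T actual=T -> ctr[1]=3
Ev 9: PC=5 idx=1 pred=T actual=N -> ctr[1]=2
Ev 10: PC=5 idx=1 pred=T actual=T -> ctr[1]=3
Ev 11: PC=2 idx=2 pred=N actual=T -> ctr[2]=2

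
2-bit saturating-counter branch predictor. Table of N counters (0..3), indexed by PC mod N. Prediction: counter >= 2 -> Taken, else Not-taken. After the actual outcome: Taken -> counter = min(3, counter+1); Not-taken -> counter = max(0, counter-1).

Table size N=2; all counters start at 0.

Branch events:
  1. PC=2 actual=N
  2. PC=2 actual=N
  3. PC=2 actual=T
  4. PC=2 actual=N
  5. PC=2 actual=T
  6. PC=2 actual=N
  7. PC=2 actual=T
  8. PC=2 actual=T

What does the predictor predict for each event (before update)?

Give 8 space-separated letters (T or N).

Ev 1: PC=2 idx=0 pred=N actual=N -> ctr[0]=0
Ev 2: PC=2 idx=0 pred=N actual=N -> ctr[0]=0
Ev 3: PC=2 idx=0 pred=N actual=T -> ctr[0]=1
Ev 4: PC=2 idx=0 pred=N actual=N -> ctr[0]=0
Ev 5: PC=2 idx=0 pred=N actual=T -> ctr[0]=1
Ev 6: PC=2 idx=0 pred=N actual=N -> ctr[0]=0
Ev 7: PC=2 idx=0 pred=N actual=T -> ctr[0]=1
Ev 8: PC=2 idx=0 pred=N actual=T -> ctr[0]=2

Answer: N N N N N N N N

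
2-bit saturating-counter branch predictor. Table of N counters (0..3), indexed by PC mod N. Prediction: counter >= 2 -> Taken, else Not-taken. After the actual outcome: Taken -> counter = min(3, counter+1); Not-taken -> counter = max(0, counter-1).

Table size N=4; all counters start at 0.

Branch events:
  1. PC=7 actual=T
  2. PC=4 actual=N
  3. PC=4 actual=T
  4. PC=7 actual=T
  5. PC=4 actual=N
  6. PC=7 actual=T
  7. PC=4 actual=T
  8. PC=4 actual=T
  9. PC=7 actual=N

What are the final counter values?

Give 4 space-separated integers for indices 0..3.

Answer: 2 0 0 2

Derivation:
Ev 1: PC=7 idx=3 pred=N actual=T -> ctr[3]=1
Ev 2: PC=4 idx=0 pred=N actual=N -> ctr[0]=0
Ev 3: PC=4 idx=0 pred=N actual=T -> ctr[0]=1
Ev 4: PC=7 idx=3 pred=N actual=T -> ctr[3]=2
Ev 5: PC=4 idx=0 pred=N actual=N -> ctr[0]=0
Ev 6: PC=7 idx=3 pred=T actual=T -> ctr[3]=3
Ev 7: PC=4 idx=0 pred=N actual=T -> ctr[0]=1
Ev 8: PC=4 idx=0 pred=N actual=T -> ctr[0]=2
Ev 9: PC=7 idx=3 pred=T actual=N -> ctr[3]=2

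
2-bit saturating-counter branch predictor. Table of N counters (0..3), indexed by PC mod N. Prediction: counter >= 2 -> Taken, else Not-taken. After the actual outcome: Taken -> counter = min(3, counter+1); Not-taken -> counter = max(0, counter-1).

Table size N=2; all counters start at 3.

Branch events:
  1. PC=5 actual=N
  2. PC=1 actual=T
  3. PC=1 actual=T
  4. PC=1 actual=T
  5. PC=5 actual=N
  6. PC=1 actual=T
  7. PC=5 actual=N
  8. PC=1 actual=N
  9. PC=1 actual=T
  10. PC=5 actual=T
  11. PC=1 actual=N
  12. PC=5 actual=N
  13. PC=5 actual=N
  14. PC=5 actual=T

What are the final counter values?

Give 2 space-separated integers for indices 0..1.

Answer: 3 1

Derivation:
Ev 1: PC=5 idx=1 pred=T actual=N -> ctr[1]=2
Ev 2: PC=1 idx=1 pred=T actual=T -> ctr[1]=3
Ev 3: PC=1 idx=1 pred=T actual=T -> ctr[1]=3
Ev 4: PC=1 idx=1 pred=T actual=T -> ctr[1]=3
Ev 5: PC=5 idx=1 pred=T actual=N -> ctr[1]=2
Ev 6: PC=1 idx=1 pred=T actual=T -> ctr[1]=3
Ev 7: PC=5 idx=1 pred=T actual=N -> ctr[1]=2
Ev 8: PC=1 idx=1 pred=T actual=N -> ctr[1]=1
Ev 9: PC=1 idx=1 pred=N actual=T -> ctr[1]=2
Ev 10: PC=5 idx=1 pred=T actual=T -> ctr[1]=3
Ev 11: PC=1 idx=1 pred=T actual=N -> ctr[1]=2
Ev 12: PC=5 idx=1 pred=T actual=N -> ctr[1]=1
Ev 13: PC=5 idx=1 pred=N actual=N -> ctr[1]=0
Ev 14: PC=5 idx=1 pred=N actual=T -> ctr[1]=1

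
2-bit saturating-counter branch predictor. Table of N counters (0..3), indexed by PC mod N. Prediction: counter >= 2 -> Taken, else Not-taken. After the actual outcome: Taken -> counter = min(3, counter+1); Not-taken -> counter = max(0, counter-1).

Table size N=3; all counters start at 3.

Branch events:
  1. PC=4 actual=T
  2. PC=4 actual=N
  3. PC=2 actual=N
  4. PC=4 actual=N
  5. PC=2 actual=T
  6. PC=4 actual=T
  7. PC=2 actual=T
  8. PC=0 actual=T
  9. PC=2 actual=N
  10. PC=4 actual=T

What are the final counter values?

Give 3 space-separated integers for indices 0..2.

Ev 1: PC=4 idx=1 pred=T actual=T -> ctr[1]=3
Ev 2: PC=4 idx=1 pred=T actual=N -> ctr[1]=2
Ev 3: PC=2 idx=2 pred=T actual=N -> ctr[2]=2
Ev 4: PC=4 idx=1 pred=T actual=N -> ctr[1]=1
Ev 5: PC=2 idx=2 pred=T actual=T -> ctr[2]=3
Ev 6: PC=4 idx=1 pred=N actual=T -> ctr[1]=2
Ev 7: PC=2 idx=2 pred=T actual=T -> ctr[2]=3
Ev 8: PC=0 idx=0 pred=T actual=T -> ctr[0]=3
Ev 9: PC=2 idx=2 pred=T actual=N -> ctr[2]=2
Ev 10: PC=4 idx=1 pred=T actual=T -> ctr[1]=3

Answer: 3 3 2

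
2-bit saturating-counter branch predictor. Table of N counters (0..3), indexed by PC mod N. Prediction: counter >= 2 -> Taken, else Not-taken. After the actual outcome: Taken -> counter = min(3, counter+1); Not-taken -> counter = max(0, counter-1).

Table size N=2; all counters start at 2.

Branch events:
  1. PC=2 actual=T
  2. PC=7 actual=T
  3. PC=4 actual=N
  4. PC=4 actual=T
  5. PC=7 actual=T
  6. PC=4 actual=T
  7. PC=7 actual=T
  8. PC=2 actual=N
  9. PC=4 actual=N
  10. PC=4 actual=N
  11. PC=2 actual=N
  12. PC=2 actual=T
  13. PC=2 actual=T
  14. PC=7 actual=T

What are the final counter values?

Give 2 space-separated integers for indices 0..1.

Answer: 2 3

Derivation:
Ev 1: PC=2 idx=0 pred=T actual=T -> ctr[0]=3
Ev 2: PC=7 idx=1 pred=T actual=T -> ctr[1]=3
Ev 3: PC=4 idx=0 pred=T actual=N -> ctr[0]=2
Ev 4: PC=4 idx=0 pred=T actual=T -> ctr[0]=3
Ev 5: PC=7 idx=1 pred=T actual=T -> ctr[1]=3
Ev 6: PC=4 idx=0 pred=T actual=T -> ctr[0]=3
Ev 7: PC=7 idx=1 pred=T actual=T -> ctr[1]=3
Ev 8: PC=2 idx=0 pred=T actual=N -> ctr[0]=2
Ev 9: PC=4 idx=0 pred=T actual=N -> ctr[0]=1
Ev 10: PC=4 idx=0 pred=N actual=N -> ctr[0]=0
Ev 11: PC=2 idx=0 pred=N actual=N -> ctr[0]=0
Ev 12: PC=2 idx=0 pred=N actual=T -> ctr[0]=1
Ev 13: PC=2 idx=0 pred=N actual=T -> ctr[0]=2
Ev 14: PC=7 idx=1 pred=T actual=T -> ctr[1]=3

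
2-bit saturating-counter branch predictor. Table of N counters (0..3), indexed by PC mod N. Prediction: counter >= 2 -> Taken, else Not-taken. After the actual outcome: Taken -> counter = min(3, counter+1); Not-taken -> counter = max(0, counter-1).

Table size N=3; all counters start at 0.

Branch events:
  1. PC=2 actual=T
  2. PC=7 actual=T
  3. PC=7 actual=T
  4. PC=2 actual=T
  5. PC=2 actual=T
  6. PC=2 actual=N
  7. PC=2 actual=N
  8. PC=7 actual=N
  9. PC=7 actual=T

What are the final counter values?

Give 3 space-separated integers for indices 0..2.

Ev 1: PC=2 idx=2 pred=N actual=T -> ctr[2]=1
Ev 2: PC=7 idx=1 pred=N actual=T -> ctr[1]=1
Ev 3: PC=7 idx=1 pred=N actual=T -> ctr[1]=2
Ev 4: PC=2 idx=2 pred=N actual=T -> ctr[2]=2
Ev 5: PC=2 idx=2 pred=T actual=T -> ctr[2]=3
Ev 6: PC=2 idx=2 pred=T actual=N -> ctr[2]=2
Ev 7: PC=2 idx=2 pred=T actual=N -> ctr[2]=1
Ev 8: PC=7 idx=1 pred=T actual=N -> ctr[1]=1
Ev 9: PC=7 idx=1 pred=N actual=T -> ctr[1]=2

Answer: 0 2 1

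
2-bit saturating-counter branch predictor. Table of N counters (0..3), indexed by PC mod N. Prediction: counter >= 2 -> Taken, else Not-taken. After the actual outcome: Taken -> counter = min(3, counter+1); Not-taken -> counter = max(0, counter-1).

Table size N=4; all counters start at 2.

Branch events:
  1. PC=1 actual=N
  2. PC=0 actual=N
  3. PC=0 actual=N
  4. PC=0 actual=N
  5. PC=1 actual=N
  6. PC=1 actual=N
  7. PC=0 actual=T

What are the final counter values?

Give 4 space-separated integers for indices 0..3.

Ev 1: PC=1 idx=1 pred=T actual=N -> ctr[1]=1
Ev 2: PC=0 idx=0 pred=T actual=N -> ctr[0]=1
Ev 3: PC=0 idx=0 pred=N actual=N -> ctr[0]=0
Ev 4: PC=0 idx=0 pred=N actual=N -> ctr[0]=0
Ev 5: PC=1 idx=1 pred=N actual=N -> ctr[1]=0
Ev 6: PC=1 idx=1 pred=N actual=N -> ctr[1]=0
Ev 7: PC=0 idx=0 pred=N actual=T -> ctr[0]=1

Answer: 1 0 2 2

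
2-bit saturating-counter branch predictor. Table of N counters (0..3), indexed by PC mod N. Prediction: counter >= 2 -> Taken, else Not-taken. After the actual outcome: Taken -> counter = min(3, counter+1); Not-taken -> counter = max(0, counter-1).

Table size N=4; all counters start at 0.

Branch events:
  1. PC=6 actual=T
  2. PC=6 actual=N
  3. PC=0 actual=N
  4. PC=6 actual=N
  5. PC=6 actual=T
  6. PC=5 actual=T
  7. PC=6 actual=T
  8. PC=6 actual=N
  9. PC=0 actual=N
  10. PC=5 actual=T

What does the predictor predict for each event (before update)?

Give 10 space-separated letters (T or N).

Ev 1: PC=6 idx=2 pred=N actual=T -> ctr[2]=1
Ev 2: PC=6 idx=2 pred=N actual=N -> ctr[2]=0
Ev 3: PC=0 idx=0 pred=N actual=N -> ctr[0]=0
Ev 4: PC=6 idx=2 pred=N actual=N -> ctr[2]=0
Ev 5: PC=6 idx=2 pred=N actual=T -> ctr[2]=1
Ev 6: PC=5 idx=1 pred=N actual=T -> ctr[1]=1
Ev 7: PC=6 idx=2 pred=N actual=T -> ctr[2]=2
Ev 8: PC=6 idx=2 pred=T actual=N -> ctr[2]=1
Ev 9: PC=0 idx=0 pred=N actual=N -> ctr[0]=0
Ev 10: PC=5 idx=1 pred=N actual=T -> ctr[1]=2

Answer: N N N N N N N T N N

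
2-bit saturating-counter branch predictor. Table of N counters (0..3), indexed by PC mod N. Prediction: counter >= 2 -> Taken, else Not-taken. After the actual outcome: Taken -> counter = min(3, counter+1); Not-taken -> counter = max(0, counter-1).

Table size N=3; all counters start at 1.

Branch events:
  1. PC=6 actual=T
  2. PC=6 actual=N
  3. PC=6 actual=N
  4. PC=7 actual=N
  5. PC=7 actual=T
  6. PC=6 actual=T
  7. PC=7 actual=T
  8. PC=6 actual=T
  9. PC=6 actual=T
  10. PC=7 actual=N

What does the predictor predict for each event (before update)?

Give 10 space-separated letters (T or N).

Answer: N T N N N N N N T T

Derivation:
Ev 1: PC=6 idx=0 pred=N actual=T -> ctr[0]=2
Ev 2: PC=6 idx=0 pred=T actual=N -> ctr[0]=1
Ev 3: PC=6 idx=0 pred=N actual=N -> ctr[0]=0
Ev 4: PC=7 idx=1 pred=N actual=N -> ctr[1]=0
Ev 5: PC=7 idx=1 pred=N actual=T -> ctr[1]=1
Ev 6: PC=6 idx=0 pred=N actual=T -> ctr[0]=1
Ev 7: PC=7 idx=1 pred=N actual=T -> ctr[1]=2
Ev 8: PC=6 idx=0 pred=N actual=T -> ctr[0]=2
Ev 9: PC=6 idx=0 pred=T actual=T -> ctr[0]=3
Ev 10: PC=7 idx=1 pred=T actual=N -> ctr[1]=1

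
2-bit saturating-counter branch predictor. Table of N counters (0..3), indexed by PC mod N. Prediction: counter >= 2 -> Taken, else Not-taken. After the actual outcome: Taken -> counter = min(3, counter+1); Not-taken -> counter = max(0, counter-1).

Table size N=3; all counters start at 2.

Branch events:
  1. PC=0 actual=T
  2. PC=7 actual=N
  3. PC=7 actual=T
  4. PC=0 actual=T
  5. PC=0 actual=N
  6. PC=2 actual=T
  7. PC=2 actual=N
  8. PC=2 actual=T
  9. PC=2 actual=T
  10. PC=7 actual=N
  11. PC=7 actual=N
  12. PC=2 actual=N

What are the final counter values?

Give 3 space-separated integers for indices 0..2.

Ev 1: PC=0 idx=0 pred=T actual=T -> ctr[0]=3
Ev 2: PC=7 idx=1 pred=T actual=N -> ctr[1]=1
Ev 3: PC=7 idx=1 pred=N actual=T -> ctr[1]=2
Ev 4: PC=0 idx=0 pred=T actual=T -> ctr[0]=3
Ev 5: PC=0 idx=0 pred=T actual=N -> ctr[0]=2
Ev 6: PC=2 idx=2 pred=T actual=T -> ctr[2]=3
Ev 7: PC=2 idx=2 pred=T actual=N -> ctr[2]=2
Ev 8: PC=2 idx=2 pred=T actual=T -> ctr[2]=3
Ev 9: PC=2 idx=2 pred=T actual=T -> ctr[2]=3
Ev 10: PC=7 idx=1 pred=T actual=N -> ctr[1]=1
Ev 11: PC=7 idx=1 pred=N actual=N -> ctr[1]=0
Ev 12: PC=2 idx=2 pred=T actual=N -> ctr[2]=2

Answer: 2 0 2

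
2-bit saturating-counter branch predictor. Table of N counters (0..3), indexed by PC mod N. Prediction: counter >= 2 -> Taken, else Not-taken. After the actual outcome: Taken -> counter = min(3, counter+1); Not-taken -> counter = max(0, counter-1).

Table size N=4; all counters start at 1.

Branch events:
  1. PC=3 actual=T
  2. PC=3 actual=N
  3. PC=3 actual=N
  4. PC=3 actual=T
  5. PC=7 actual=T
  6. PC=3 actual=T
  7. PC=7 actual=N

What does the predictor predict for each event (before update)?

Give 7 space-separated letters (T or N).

Ev 1: PC=3 idx=3 pred=N actual=T -> ctr[3]=2
Ev 2: PC=3 idx=3 pred=T actual=N -> ctr[3]=1
Ev 3: PC=3 idx=3 pred=N actual=N -> ctr[3]=0
Ev 4: PC=3 idx=3 pred=N actual=T -> ctr[3]=1
Ev 5: PC=7 idx=3 pred=N actual=T -> ctr[3]=2
Ev 6: PC=3 idx=3 pred=T actual=T -> ctr[3]=3
Ev 7: PC=7 idx=3 pred=T actual=N -> ctr[3]=2

Answer: N T N N N T T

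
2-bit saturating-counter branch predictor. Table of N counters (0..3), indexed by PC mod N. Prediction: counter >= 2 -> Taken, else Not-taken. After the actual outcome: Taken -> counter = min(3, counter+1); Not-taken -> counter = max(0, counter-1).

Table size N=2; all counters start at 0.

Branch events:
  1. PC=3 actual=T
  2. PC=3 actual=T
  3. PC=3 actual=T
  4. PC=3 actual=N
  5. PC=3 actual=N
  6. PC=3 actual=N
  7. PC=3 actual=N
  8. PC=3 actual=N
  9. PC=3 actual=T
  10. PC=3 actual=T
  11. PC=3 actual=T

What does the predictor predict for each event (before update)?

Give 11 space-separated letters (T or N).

Answer: N N T T T N N N N N T

Derivation:
Ev 1: PC=3 idx=1 pred=N actual=T -> ctr[1]=1
Ev 2: PC=3 idx=1 pred=N actual=T -> ctr[1]=2
Ev 3: PC=3 idx=1 pred=T actual=T -> ctr[1]=3
Ev 4: PC=3 idx=1 pred=T actual=N -> ctr[1]=2
Ev 5: PC=3 idx=1 pred=T actual=N -> ctr[1]=1
Ev 6: PC=3 idx=1 pred=N actual=N -> ctr[1]=0
Ev 7: PC=3 idx=1 pred=N actual=N -> ctr[1]=0
Ev 8: PC=3 idx=1 pred=N actual=N -> ctr[1]=0
Ev 9: PC=3 idx=1 pred=N actual=T -> ctr[1]=1
Ev 10: PC=3 idx=1 pred=N actual=T -> ctr[1]=2
Ev 11: PC=3 idx=1 pred=T actual=T -> ctr[1]=3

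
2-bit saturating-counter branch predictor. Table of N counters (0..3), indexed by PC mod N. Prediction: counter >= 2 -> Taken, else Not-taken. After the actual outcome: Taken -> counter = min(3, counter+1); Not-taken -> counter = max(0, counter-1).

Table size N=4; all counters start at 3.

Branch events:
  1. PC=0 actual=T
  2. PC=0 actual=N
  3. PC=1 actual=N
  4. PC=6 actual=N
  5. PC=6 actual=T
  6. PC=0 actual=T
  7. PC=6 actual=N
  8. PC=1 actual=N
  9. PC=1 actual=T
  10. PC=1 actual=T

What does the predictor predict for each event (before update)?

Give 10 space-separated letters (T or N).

Answer: T T T T T T T T N T

Derivation:
Ev 1: PC=0 idx=0 pred=T actual=T -> ctr[0]=3
Ev 2: PC=0 idx=0 pred=T actual=N -> ctr[0]=2
Ev 3: PC=1 idx=1 pred=T actual=N -> ctr[1]=2
Ev 4: PC=6 idx=2 pred=T actual=N -> ctr[2]=2
Ev 5: PC=6 idx=2 pred=T actual=T -> ctr[2]=3
Ev 6: PC=0 idx=0 pred=T actual=T -> ctr[0]=3
Ev 7: PC=6 idx=2 pred=T actual=N -> ctr[2]=2
Ev 8: PC=1 idx=1 pred=T actual=N -> ctr[1]=1
Ev 9: PC=1 idx=1 pred=N actual=T -> ctr[1]=2
Ev 10: PC=1 idx=1 pred=T actual=T -> ctr[1]=3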